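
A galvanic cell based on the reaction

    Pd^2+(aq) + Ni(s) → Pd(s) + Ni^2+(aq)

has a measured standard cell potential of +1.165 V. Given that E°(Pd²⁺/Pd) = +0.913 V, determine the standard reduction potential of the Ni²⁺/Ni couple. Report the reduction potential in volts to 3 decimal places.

In the reaction as written the Pd²⁺/Pd couple is reduced (cathode) and Ni²⁺/Ni is oxidized (anode), so E°cell = E°(Pd²⁺/Pd) − E°(Ni²⁺/Ni).
E°(Ni²⁺/Ni) = E°(cathode) − E°cell = +0.913 − (+1.165) = −0.252 V.

−0.252 V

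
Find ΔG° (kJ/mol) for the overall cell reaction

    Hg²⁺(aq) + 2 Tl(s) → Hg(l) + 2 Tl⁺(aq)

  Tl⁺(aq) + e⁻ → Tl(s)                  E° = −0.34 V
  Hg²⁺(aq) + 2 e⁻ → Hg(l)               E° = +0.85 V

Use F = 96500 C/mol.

In the reaction as written Hg²⁺(aq) is reduced, so the Hg²⁺/Hg couple is the cathode and Tl⁺/Tl is the anode.
E°cell = +0.85 − (−0.34) = +1.19 V; balancing electrons gives n = 2.
ΔG° = −nFE°cell = −(2)(96500)(+1.19) J/mol = −230 kJ/mol.

−230 kJ/mol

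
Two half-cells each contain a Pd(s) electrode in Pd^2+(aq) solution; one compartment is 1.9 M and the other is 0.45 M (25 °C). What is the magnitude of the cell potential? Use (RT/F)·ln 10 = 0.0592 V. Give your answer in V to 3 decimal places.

For a concentration cell E°cell = 0, since both electrodes use the same couple.
The compartment with the higher Pd^2+(aq) concentration (1.9 M) acts as the cathode; ions are reduced there and produced at the dilute (0.45 M) anode.
With n = 2, Ecell = −(0.0592/2)·log([dilute]/[conc]) = −(0.0592/2)·log(0.45/1.9) = +0.019 V.

0.019 V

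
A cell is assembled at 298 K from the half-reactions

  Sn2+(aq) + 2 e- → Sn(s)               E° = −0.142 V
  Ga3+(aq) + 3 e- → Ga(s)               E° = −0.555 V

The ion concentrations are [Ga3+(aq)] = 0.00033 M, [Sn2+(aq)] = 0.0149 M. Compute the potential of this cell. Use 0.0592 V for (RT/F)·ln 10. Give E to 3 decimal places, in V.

+0.428 V

The Sn²⁺/Sn couple has the more positive E°, so it is the cathode; Ga³⁺/Ga is the anode.
E°cell = −0.142 − (−0.555) = +0.413 V, with n = 6 electrons transferred.
For the overall reaction 3 Sn2+(aq) + 2 Ga(s) → 3 Sn(s) + 2 Ga3+(aq), Q = [Ga3+(aq)]^2 / [Sn2+(aq)]^3 = 0.0329, giving log Q = −1.483.
Applying E = E° − (RT ln10/nF)·log Q gives +0.413 − (0.0592/6)(−1.483) = +0.428 V.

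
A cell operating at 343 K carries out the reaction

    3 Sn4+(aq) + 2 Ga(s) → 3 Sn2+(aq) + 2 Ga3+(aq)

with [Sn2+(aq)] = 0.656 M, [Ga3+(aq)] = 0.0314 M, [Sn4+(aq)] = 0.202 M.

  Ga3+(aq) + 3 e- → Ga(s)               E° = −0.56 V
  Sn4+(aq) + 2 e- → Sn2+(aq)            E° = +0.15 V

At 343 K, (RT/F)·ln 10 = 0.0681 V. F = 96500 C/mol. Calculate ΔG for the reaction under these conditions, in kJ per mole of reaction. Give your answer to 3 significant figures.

−421 kJ/mol

E°cell = +0.15 − (−0.56) = +0.71 V; the balanced reaction transfers n = 6 electrons.
Here Q = ([Sn2+(aq)]^3·[Ga3+(aq)]^2) / [Sn4+(aq)]^3 = 0.0338 (log Q = −1.471), giving E = +0.71 − (0.0681/6)·(−1.471) = +0.7267 V.
Then ΔG = −nFE = −6 × 96500 × +0.7267 J/mol = −421 kJ/mol.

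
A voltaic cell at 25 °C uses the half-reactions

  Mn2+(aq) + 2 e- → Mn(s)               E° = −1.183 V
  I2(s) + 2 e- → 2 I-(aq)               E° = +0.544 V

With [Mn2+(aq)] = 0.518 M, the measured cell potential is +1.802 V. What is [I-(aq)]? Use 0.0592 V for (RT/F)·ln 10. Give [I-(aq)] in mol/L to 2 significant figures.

0.075 M

The I₂/I⁻ couple has the larger reduction potential, so it is the cathode: E°cell = +0.544 − (−1.183) = +1.727 V and n = 2.
Since E = E° − (0.0592/n)·log Q, log Q = n(E° − E)/0.0592 = −2.534.
Balancing electrons gives I2(s) + Mn(s) → 2 I-(aq) + Mn2+(aq); thus Q = [I-(aq)]^2·[Mn2+(aq)].
Solving for the unknown gives log [I-(aq)] = −1.124, so [I-(aq)] ≈ 0.075 M.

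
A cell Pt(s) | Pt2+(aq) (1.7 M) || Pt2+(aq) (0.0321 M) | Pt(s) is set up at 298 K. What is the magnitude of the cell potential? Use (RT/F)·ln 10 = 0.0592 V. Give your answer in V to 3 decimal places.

0.051 V

For a concentration cell E°cell = 0, since both electrodes use the same couple.
The compartment with the higher Pt2+(aq) concentration (1.7 M) acts as the cathode; ions are reduced there and produced at the dilute (0.0321 M) anode.
With n = 2, Ecell = −(0.0592/2)·log([dilute]/[conc]) = −(0.0592/2)·log(0.0321/1.7) = +0.051 V.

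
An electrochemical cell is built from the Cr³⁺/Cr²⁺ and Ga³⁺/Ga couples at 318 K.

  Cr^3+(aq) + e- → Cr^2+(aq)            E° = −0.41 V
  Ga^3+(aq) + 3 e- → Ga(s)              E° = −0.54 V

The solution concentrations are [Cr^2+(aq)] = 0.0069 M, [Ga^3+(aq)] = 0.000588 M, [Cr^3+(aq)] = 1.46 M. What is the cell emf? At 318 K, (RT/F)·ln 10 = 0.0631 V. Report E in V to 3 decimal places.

+0.345 V

The Cr³⁺/Cr²⁺ couple has the more positive E°, so it is the cathode; Ga³⁺/Ga is the anode.
E°cell = E°cat − E°an = −0.41 − (−0.54) = +0.13 V; n = 3.
The balanced reaction is 3 Cr^3+(aq) + Ga(s) → 3 Cr^2+(aq) + Ga^3+(aq), so Q = ([Cr^2+(aq)]^3·[Ga^3+(aq)]) / [Cr^3+(aq)]^3 = 6.21×10^−11 and log Q = −10.207.
By the Nernst equation, E = +0.13 − (0.0631/3)·(−10.207) = +0.345 V.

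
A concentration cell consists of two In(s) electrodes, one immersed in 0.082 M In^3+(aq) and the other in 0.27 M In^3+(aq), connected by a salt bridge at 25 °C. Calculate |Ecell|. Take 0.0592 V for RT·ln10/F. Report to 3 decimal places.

For a concentration cell E°cell = 0, since both electrodes use the same couple.
The compartment with the higher In^3+(aq) concentration (0.27 M) acts as the cathode; ions are reduced there and produced at the dilute (0.082 M) anode.
With n = 3, Ecell = −(0.0592/3)·log([dilute]/[conc]) = −(0.0592/3)·log(0.082/0.27) = +0.010 V.

0.010 V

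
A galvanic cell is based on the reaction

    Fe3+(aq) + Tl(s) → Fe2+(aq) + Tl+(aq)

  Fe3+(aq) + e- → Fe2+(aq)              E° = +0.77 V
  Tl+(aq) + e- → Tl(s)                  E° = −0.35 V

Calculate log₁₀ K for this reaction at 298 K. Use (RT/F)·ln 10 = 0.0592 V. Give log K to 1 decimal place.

The Fe³⁺/Fe²⁺ couple is reduced (cathode); E°cell = +0.77 − (−0.35) = +1.12 V with n = 1.
At equilibrium E = 0, so log K = nE°cell / 0.0592 = (1)(+1.12) / 0.0592 = 18.9.

log K = 18.9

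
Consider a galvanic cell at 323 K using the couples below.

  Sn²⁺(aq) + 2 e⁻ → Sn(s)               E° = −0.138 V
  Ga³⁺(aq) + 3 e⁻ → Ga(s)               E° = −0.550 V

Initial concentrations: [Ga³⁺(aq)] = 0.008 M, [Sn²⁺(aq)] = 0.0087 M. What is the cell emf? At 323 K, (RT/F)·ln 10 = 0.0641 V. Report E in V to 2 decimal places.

+0.39 V

The Sn²⁺/Sn couple has the more positive E°, so it is the cathode; Ga³⁺/Ga is the anode.
The standard potential is −0.138 − (−0.550) = +0.412 V and the balanced reaction transfers n = 6 electrons.
The balanced reaction is 3 Sn²⁺(aq) + 2 Ga(s) → 3 Sn(s) + 2 Ga³⁺(aq), so Q = [Ga³⁺(aq)]^2 / [Sn²⁺(aq)]^3 = 97.2 and log Q = 1.988.
E = E° − (0.0641/n)·log Q = +0.412 − (0.0641/6)(1.988) = +0.39 V.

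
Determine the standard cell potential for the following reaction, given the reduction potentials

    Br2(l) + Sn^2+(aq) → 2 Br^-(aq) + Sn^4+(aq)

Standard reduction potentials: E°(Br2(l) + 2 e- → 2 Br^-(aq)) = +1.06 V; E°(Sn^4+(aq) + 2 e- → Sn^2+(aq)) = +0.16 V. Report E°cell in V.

+0.90 V

Br2(l) gains electrons, so the Br₂/Br⁻ couple is the cathode; the Sn⁴⁺/Sn²⁺ couple is the anode.
E°cell = E°(cathode) − E°(anode) = +1.06 − (+0.16) = +0.90 V.
The positive value indicates the reaction is spontaneous as written.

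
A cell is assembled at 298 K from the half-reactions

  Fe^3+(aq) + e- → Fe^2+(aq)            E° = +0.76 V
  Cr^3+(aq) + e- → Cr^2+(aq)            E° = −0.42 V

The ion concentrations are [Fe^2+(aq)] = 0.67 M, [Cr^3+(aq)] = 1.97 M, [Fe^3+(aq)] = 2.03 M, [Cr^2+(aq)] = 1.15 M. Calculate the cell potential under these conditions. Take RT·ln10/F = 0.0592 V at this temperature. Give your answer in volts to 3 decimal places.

Since E°(Fe³⁺/Fe²⁺) > E°(Cr³⁺/Cr²⁺), Fe³⁺/Fe²⁺ serves as the cathode.
E°cell = +0.76 − (−0.42) = +1.18 V, with n = 1 electron transferred.
The balanced reaction is Fe^3+(aq) + Cr^2+(aq) → Fe^2+(aq) + Cr^3+(aq), so Q = ([Fe^2+(aq)]·[Cr^3+(aq)]) / ([Fe^3+(aq)]·[Cr^2+(aq)]) = 0.565 and log Q = −0.248.
By the Nernst equation, E = +1.18 − (0.0592/1)·(−0.248) = +1.195 V.

+1.195 V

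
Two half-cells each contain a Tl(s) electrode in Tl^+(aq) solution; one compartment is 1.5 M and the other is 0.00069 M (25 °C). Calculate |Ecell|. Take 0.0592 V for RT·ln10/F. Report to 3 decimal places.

For a concentration cell E°cell = 0, since both electrodes use the same couple.
The compartment with the higher Tl^+(aq) concentration (1.5 M) acts as the cathode; ions are reduced there and produced at the dilute (0.00069 M) anode.
With n = 1, Ecell = −(0.0592/1)·log([dilute]/[conc]) = −(0.0592/1)·log(0.00069/1.5) = +0.198 V.

0.198 V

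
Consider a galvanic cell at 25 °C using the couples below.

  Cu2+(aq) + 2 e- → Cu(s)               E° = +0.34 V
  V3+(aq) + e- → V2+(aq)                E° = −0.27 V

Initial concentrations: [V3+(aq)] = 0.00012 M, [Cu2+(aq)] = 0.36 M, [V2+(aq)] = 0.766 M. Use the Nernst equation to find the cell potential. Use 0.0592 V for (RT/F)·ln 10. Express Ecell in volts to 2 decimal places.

+0.82 V

Cu²⁺/Cu is reduced (cathode, E° = +0.34 V) and V³⁺/V²⁺ is oxidized (anode).
The standard potential is +0.34 − (−0.27) = +0.61 V and the balanced reaction transfers n = 2 electrons.
The balanced reaction is Cu2+(aq) + 2 V2+(aq) → Cu(s) + 2 V3+(aq), so Q = [V3+(aq)]^2 / ([Cu2+(aq)]·[V2+(aq)]^2) = 6.82×10^−8 and log Q = −7.166.
Applying E = E° − (RT ln10/nF)·log Q gives +0.61 − (0.0592/2)(−7.166) = +0.82 V.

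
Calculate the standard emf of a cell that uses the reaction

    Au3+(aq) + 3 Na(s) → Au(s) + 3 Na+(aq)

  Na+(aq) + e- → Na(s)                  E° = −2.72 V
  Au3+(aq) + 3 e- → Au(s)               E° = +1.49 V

+4.21 V

In the reaction as written, Au3+(aq) is reduced (cathode) and Na+(aq) is produced by oxidation at the anode.
E°cell = E°(cathode) − E°(anode) = +1.49 − (−2.72) = +4.21 V.
The positive value indicates the reaction is spontaneous as written.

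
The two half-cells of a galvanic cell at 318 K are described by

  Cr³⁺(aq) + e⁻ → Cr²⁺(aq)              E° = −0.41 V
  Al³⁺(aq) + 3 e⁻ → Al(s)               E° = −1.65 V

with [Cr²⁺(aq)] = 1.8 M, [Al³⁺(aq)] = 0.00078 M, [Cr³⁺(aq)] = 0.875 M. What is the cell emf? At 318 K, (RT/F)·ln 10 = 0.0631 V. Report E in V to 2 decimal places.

Cr³⁺/Cr²⁺ is reduced (cathode, E° = −0.41 V) and Al³⁺/Al is oxidized (anode).
E°cell = −0.41 − (−1.65) = +1.24 V, with n = 3 electrons transferred.
The balanced reaction is 3 Cr³⁺(aq) + Al(s) → 3 Cr²⁺(aq) + Al³⁺(aq), so Q = ([Cr²⁺(aq)]^3·[Al³⁺(aq)]) / [Cr³⁺(aq)]^3 = 0.00679 and log Q = −2.168.
E = E° − (0.0631/n)·log Q = +1.24 − (0.0631/3)(−2.168) = +1.29 V.

+1.29 V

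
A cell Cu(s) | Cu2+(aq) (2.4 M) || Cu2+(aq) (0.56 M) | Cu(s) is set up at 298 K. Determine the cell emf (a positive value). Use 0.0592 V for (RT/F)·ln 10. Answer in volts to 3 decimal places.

For a concentration cell E°cell = 0, since both electrodes use the same couple.
The compartment with the higher Cu2+(aq) concentration (2.4 M) acts as the cathode; ions are reduced there and produced at the dilute (0.56 M) anode.
With n = 2, Ecell = −(0.0592/2)·log([dilute]/[conc]) = −(0.0592/2)·log(0.56/2.4) = +0.019 V.

0.019 V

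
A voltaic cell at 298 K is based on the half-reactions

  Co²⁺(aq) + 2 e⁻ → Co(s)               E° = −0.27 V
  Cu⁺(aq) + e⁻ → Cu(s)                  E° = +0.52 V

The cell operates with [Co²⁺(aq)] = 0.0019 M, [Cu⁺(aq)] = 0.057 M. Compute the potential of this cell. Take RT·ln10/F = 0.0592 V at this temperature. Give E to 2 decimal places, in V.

+0.80 V

Since E°(Cu⁺/Cu) > E°(Co²⁺/Co), Cu⁺/Cu serves as the cathode.
E°cell = +0.52 − (−0.27) = +0.79 V, with n = 2 electrons transferred.
For the overall reaction 2 Cu⁺(aq) + Co(s) → 2 Cu(s) + Co²⁺(aq), Q = [Co²⁺(aq)] / [Cu⁺(aq)]^2 = 0.585, giving log Q = −0.233.
E = E° − (0.0592/n)·log Q = +0.79 − (0.0592/2)(−0.233) = +0.80 V.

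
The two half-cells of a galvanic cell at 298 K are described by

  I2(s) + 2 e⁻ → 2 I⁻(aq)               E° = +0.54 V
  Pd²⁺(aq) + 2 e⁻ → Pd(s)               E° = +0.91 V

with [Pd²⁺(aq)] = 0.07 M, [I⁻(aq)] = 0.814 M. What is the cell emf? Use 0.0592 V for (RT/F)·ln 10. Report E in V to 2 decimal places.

+0.33 V

The Pd²⁺/Pd couple has the more positive E°, so it is the cathode; I₂/I⁻ is the anode.
E°cell = +0.91 − (+0.54) = +0.37 V, with n = 2 electrons transferred.
Balancing gives Pd²⁺(aq) + 2 I⁻(aq) → Pd(s) + I2(s); hence Q = 1 / ([Pd²⁺(aq)]·[I⁻(aq)]^2) = 21.6 (log Q = 1.334).
E = E° − (0.0592/n)·log Q = +0.37 − (0.0592/2)(1.334) = +0.33 V.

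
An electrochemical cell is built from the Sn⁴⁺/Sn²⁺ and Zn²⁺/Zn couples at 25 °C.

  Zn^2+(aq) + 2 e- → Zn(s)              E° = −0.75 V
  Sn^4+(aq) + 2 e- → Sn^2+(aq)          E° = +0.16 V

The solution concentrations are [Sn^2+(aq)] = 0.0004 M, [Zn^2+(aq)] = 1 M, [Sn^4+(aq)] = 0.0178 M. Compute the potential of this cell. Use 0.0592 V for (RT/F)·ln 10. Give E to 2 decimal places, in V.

+0.96 V

The Sn⁴⁺/Sn²⁺ couple has the more positive E°, so it is the cathode; Zn²⁺/Zn is the anode.
E°cell = E°cat − E°an = +0.16 − (−0.75) = +0.91 V; n = 2.
Balancing gives Sn^4+(aq) + Zn(s) → Sn^2+(aq) + Zn^2+(aq); hence Q = ([Sn^2+(aq)]·[Zn^2+(aq)]) / [Sn^4+(aq)] = 0.0225 (log Q = −1.648).
E = E° − (0.0592/n)·log Q = +0.91 − (0.0592/2)(−1.648) = +0.96 V.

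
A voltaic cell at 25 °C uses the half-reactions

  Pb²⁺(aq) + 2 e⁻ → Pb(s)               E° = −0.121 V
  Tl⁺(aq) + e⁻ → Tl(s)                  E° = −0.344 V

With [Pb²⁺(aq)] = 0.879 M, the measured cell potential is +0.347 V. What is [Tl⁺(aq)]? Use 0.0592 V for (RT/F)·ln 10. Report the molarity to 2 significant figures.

0.0075 M

With Pb²⁺/Pb at the cathode and Tl⁺/Tl at the anode, E°cell = −0.121 − (−0.344) = +0.223 V (n = 2).
Since E = E° − (0.0592/n)·log Q, log Q = n(E° − E)/0.0592 = −4.189.
For Pb²⁺(aq) + 2 Tl(s) → Pb(s) + 2 Tl⁺(aq), the reaction quotient is Q = [Tl⁺(aq)]^2 / [Pb²⁺(aq)].
Substituting the known concentrations and solving, log [Tl⁺(aq)] = −2.123 and [Tl⁺(aq)] = 0.0075 M.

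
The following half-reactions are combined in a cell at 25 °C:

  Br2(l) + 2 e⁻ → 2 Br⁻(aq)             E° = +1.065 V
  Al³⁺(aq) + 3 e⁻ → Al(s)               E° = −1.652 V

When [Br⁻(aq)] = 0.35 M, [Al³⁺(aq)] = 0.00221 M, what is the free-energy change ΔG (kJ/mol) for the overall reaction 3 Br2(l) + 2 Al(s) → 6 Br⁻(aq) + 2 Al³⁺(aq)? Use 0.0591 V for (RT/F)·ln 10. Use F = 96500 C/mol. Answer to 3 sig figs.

The standard cell potential is +1.065 − (−1.652) = +2.717 V, with n = 6 electrons in the balanced equation.
The reaction quotient is [Br⁻(aq)]^6·[Al³⁺(aq)]^2 = 8.98×10^−9; by Nernst, E = +2.717 − (0.0591/6)(−8.047) = +2.7963 V.
Then ΔG = −nFE = −6 × 96500 × +2.7963 J/mol = −1620 kJ/mol.

−1620 kJ/mol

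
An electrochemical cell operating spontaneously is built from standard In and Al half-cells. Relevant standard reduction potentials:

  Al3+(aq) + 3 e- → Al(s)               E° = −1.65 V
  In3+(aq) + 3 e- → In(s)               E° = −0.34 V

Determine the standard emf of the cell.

+1.31 V

Of the two couples in this cell, the one with the more positive reduction potential is reduced at the cathode: here that is In³⁺/In (−0.34 V); Al³⁺/Al (−1.65 V) is the anode.
E°cell = E°(cathode) − E°(anode) = −0.34 − (−1.65) = +1.31 V.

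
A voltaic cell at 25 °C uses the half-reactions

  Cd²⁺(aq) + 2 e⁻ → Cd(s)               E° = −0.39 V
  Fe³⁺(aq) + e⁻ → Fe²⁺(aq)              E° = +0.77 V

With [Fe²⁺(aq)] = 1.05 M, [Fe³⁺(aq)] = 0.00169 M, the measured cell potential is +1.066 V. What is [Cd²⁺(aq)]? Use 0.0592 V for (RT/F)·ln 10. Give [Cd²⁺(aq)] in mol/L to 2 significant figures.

0.0039 M

Fe³⁺/Fe²⁺ is the cathode (higher E°); E°cell = +0.77 − (−0.39) = +1.16 V with n = 2.
Since E = E° − (0.0592/n)·log Q, log Q = n(E° − E)/0.0592 = 3.176.
For 2 Fe³⁺(aq) + Cd(s) → 2 Fe²⁺(aq) + Cd²⁺(aq), the reaction quotient is Q = ([Fe²⁺(aq)]^2·[Cd²⁺(aq)]) / [Fe³⁺(aq)]^2.
Substituting the known concentrations and solving, log [Cd²⁺(aq)] = −2.411 and [Cd²⁺(aq)] = 0.0039 M.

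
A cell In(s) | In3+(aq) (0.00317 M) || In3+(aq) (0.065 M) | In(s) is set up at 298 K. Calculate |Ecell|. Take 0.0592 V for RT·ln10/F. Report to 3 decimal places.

0.026 V

For a concentration cell E°cell = 0, since both electrodes use the same couple.
The compartment with the higher In3+(aq) concentration (0.065 M) acts as the cathode; ions are reduced there and produced at the dilute (0.00317 M) anode.
With n = 3, Ecell = −(0.0592/3)·log([dilute]/[conc]) = −(0.0592/3)·log(0.00317/0.065) = +0.026 V.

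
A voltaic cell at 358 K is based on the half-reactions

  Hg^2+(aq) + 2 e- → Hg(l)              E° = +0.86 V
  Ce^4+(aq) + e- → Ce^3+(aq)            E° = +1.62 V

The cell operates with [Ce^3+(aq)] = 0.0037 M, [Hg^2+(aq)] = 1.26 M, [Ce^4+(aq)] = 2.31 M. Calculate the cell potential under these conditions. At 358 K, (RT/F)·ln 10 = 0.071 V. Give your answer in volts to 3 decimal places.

The Ce⁴⁺/Ce³⁺ couple has the more positive E°, so it is the cathode; Hg²⁺/Hg is the anode.
E°cell = +1.62 − (+0.86) = +0.76 V, with n = 2 electrons transferred.
Balancing gives 2 Ce^4+(aq) + Hg(l) → 2 Ce^3+(aq) + Hg^2+(aq); hence Q = ([Ce^3+(aq)]^2·[Hg^2+(aq)]) / [Ce^4+(aq)]^2 = 3.23×10^−6 (log Q = −5.490).
E = E° − (0.071/n)·log Q = +0.76 − (0.071/2)(−5.490) = +0.955 V.

+0.955 V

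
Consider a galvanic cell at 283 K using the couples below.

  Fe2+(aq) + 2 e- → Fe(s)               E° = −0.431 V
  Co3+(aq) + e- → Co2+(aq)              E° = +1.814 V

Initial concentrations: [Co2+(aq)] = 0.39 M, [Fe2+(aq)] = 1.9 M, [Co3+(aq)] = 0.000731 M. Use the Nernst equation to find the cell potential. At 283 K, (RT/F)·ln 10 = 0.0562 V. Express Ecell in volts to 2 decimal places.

+2.08 V

Since E°(Co³⁺/Co²⁺) > E°(Fe²⁺/Fe), Co³⁺/Co²⁺ serves as the cathode.
E°cell = E°cat − E°an = +1.814 − (−0.431) = +2.245 V; n = 2.
For the overall reaction 2 Co3+(aq) + Fe(s) → 2 Co2+(aq) + Fe2+(aq), Q = ([Co2+(aq)]^2·[Fe2+(aq)]) / [Co3+(aq)]^2 = 5.41×10^5, giving log Q = 5.733.
Applying E = E° − (RT ln10/nF)·log Q gives +2.245 − (0.0562/2)(5.733) = +2.08 V.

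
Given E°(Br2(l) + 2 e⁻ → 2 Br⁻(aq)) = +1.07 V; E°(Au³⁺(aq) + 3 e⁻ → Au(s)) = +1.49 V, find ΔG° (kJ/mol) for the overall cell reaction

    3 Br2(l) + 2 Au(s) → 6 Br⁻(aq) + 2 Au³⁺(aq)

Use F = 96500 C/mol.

+243 kJ/mol

In the reaction as written Br2(l) is reduced, so the Br₂/Br⁻ couple is the cathode and Au³⁺/Au is the anode.
E°cell = +1.07 − (+1.49) = −0.42 V; balancing electrons gives n = 6.
ΔG° = −nFE°cell = −(6)(96500)(−0.42) J/mol = +243 kJ/mol.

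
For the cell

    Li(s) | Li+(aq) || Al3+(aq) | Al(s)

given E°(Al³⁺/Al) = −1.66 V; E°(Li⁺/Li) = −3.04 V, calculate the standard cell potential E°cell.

+1.38 V

By convention the left-hand electrode in cell notation is the anode (oxidation) and the right-hand electrode is the cathode (reduction).
E°cell = E°(right) − E°(left) = −1.66 − (−3.04) = +1.38 V.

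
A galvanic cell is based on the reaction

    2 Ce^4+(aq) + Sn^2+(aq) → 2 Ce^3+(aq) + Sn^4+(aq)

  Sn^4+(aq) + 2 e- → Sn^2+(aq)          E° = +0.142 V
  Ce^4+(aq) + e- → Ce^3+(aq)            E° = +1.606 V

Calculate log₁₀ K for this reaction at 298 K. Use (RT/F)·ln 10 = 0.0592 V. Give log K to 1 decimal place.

log K = 49.5

The Ce⁴⁺/Ce³⁺ couple is reduced (cathode); E°cell = +1.606 − (+0.142) = +1.464 V with n = 2.
At equilibrium E = 0, so log K = nE°cell / 0.0592 = (2)(+1.464) / 0.0592 = 49.5.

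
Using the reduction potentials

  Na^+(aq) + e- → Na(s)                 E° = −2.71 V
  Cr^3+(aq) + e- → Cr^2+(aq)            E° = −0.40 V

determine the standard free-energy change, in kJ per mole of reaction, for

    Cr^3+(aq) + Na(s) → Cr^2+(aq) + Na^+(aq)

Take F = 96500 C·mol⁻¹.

−223 kJ/mol

In the reaction as written Cr^3+(aq) is reduced, so the Cr³⁺/Cr²⁺ couple is the cathode and Na⁺/Na is the anode.
E°cell = −0.40 − (−2.71) = +2.31 V; balancing electrons gives n = 1.
ΔG° = −nFE°cell = −(1)(96500)(+2.31) J/mol = −223 kJ/mol.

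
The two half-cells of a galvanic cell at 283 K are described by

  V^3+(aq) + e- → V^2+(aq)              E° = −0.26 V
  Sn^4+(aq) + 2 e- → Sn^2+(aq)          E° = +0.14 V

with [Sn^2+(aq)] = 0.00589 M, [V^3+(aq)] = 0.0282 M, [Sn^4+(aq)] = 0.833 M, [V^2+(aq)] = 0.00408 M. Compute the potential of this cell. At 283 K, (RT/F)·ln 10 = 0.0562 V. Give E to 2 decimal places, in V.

Sn⁴⁺/Sn²⁺ is reduced (cathode, E° = +0.14 V) and V³⁺/V²⁺ is oxidized (anode).
E°cell = +0.14 − (−0.26) = +0.40 V, with n = 2 electrons transferred.
For the overall reaction Sn^4+(aq) + 2 V^2+(aq) → Sn^2+(aq) + 2 V^3+(aq), Q = ([Sn^2+(aq)]·[V^3+(aq)]^2) / ([Sn^4+(aq)]·[V^2+(aq)]^2) = 0.338, giving log Q = −0.471.
Applying E = E° − (RT ln10/nF)·log Q gives +0.40 − (0.0562/2)(−0.471) = +0.41 V.

+0.41 V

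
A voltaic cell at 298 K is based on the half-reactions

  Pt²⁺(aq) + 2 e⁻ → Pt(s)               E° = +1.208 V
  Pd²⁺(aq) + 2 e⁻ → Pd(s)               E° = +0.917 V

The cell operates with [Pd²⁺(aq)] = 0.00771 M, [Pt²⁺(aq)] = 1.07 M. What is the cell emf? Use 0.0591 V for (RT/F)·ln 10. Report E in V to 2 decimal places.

The Pt²⁺/Pt couple has the more positive E°, so it is the cathode; Pd²⁺/Pd is the anode.
E°cell = E°cat − E°an = +1.208 − (+0.917) = +0.291 V; n = 2.
The balanced reaction is Pt²⁺(aq) + Pd(s) → Pt(s) + Pd²⁺(aq), so Q = [Pd²⁺(aq)] / [Pt²⁺(aq)] = 0.00721 and log Q = −2.142.
E = E° − (0.0591/n)·log Q = +0.291 − (0.0591/2)(−2.142) = +0.35 V.

+0.35 V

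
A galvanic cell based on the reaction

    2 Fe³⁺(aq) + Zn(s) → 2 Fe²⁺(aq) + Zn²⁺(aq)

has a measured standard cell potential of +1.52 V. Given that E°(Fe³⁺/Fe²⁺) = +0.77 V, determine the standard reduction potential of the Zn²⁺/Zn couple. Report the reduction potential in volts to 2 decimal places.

In the reaction as written the Fe³⁺/Fe²⁺ couple is reduced (cathode) and Zn²⁺/Zn is oxidized (anode), so E°cell = E°(Fe³⁺/Fe²⁺) − E°(Zn²⁺/Zn).
E°(Zn²⁺/Zn) = E°(cathode) − E°cell = +0.77 − (+1.52) = −0.75 V.

−0.75 V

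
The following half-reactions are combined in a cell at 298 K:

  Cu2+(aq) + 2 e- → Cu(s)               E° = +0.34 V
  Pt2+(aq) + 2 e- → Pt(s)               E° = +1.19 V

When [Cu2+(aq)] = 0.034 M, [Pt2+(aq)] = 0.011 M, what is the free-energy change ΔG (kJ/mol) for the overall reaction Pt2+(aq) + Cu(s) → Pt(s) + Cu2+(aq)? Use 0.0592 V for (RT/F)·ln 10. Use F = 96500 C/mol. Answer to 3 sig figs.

−161 kJ/mol

With Pt²⁺/Pt reduced at the cathode, E°cell = +1.19 − (+0.34) = +0.85 V and n = 2.
The reaction quotient is [Cu2+(aq)] / [Pt2+(aq)] = 3.09; by Nernst, E = +0.85 − (0.0592/2)(0.490) = +0.8355 V.
ΔG = −nFE = −(2)(96500)(+0.8355) J/mol = −161 kJ/mol.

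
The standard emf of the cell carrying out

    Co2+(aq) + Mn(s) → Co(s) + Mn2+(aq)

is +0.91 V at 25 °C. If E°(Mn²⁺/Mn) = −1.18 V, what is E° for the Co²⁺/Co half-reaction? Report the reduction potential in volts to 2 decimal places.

In the reaction as written the Co²⁺/Co couple is reduced (cathode) and Mn²⁺/Mn is oxidized (anode), so E°cell = E°(Co²⁺/Co) − E°(Mn²⁺/Mn).
E°(Co²⁺/Co) = E°cell + E°(anode) = +0.91 + (−1.18) = −0.27 V.

−0.27 V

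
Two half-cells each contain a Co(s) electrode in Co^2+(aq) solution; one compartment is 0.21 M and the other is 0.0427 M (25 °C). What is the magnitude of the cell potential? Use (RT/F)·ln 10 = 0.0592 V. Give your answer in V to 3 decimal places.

0.020 V

For a concentration cell E°cell = 0, since both electrodes use the same couple.
The compartment with the higher Co^2+(aq) concentration (0.21 M) acts as the cathode; ions are reduced there and produced at the dilute (0.0427 M) anode.
With n = 2, Ecell = −(0.0592/2)·log([dilute]/[conc]) = −(0.0592/2)·log(0.0427/0.21) = +0.020 V.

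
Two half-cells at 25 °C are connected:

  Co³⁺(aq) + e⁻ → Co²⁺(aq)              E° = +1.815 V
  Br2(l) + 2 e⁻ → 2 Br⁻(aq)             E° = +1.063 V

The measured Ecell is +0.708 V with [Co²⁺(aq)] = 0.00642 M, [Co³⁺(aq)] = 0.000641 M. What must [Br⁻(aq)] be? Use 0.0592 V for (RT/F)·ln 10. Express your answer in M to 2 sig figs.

1.8 M

The Co³⁺/Co²⁺ couple has the larger reduction potential, so it is the cathode: E°cell = +1.815 − (+1.063) = +0.752 V and n = 2.
Rearranging E = E° − (0.0592/n)·log Q gives log Q = 2(+0.752 − (+0.708))/0.0592 = 1.486.
The balanced reaction is 2 Co³⁺(aq) + 2 Br⁻(aq) → 2 Co²⁺(aq) + Br2(l), so Q = [Co²⁺(aq)]^2 / ([Co³⁺(aq)]^2·[Br⁻(aq)]^2).
Solving for the unknown gives log [Br⁻(aq)] = 0.258, so [Br⁻(aq)] ≈ 1.8 M.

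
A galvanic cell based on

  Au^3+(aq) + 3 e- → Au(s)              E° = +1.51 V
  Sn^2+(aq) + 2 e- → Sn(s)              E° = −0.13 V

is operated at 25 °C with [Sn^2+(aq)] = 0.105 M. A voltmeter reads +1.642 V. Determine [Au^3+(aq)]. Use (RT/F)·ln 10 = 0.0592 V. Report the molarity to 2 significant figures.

0.043 M

The Au³⁺/Au couple has the larger reduction potential, so it is the cathode: E°cell = +1.51 − (−0.13) = +1.64 V and n = 6.
From the Nernst equation, log Q = n(E° − E)/0.0592 = 6·(+1.64 − (+1.642))/0.0592 = −0.203.
Balancing electrons gives 2 Au^3+(aq) + 3 Sn(s) → 2 Au(s) + 3 Sn^2+(aq); thus Q = [Sn^2+(aq)]^3 / [Au^3+(aq)]^2.
Solving for the unknown gives log [Au^3+(aq)] = −1.367, so [Au^3+(aq)] ≈ 0.043 M.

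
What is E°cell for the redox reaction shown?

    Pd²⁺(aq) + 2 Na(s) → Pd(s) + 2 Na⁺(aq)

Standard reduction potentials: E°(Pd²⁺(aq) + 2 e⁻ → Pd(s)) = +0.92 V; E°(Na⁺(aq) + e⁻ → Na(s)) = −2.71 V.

In the reaction as written, Pd²⁺(aq) is reduced (cathode) and Na⁺(aq) is produced by oxidation at the anode.
E°cell = E°(cathode) − E°(anode) = +0.92 − (−2.71) = +3.63 V.

+3.63 V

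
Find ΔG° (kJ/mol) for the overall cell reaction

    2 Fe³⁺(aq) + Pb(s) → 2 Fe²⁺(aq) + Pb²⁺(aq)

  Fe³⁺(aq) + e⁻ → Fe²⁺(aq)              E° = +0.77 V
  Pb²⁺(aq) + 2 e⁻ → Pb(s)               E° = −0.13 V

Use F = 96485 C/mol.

−174 kJ/mol

In the reaction as written Fe³⁺(aq) is reduced, so the Fe³⁺/Fe²⁺ couple is the cathode and Pb²⁺/Pb is the anode.
E°cell = +0.77 − (−0.13) = +0.90 V; balancing electrons gives n = 2.
ΔG° = −nFE°cell = −(2)(96485)(+0.90) J/mol = −174 kJ/mol.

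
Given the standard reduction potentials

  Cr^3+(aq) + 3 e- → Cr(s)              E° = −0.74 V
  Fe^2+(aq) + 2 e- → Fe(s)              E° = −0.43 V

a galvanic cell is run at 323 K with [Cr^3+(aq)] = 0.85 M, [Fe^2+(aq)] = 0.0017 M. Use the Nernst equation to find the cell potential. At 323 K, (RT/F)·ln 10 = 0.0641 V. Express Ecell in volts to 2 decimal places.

+0.22 V

Since E°(Fe²⁺/Fe) > E°(Cr³⁺/Cr), Fe²⁺/Fe serves as the cathode.
The standard potential is −0.43 − (−0.74) = +0.31 V and the balanced reaction transfers n = 6 electrons.
Balancing gives 3 Fe^2+(aq) + 2 Cr(s) → 3 Fe(s) + 2 Cr^3+(aq); hence Q = [Cr^3+(aq)]^2 / [Fe^2+(aq)]^3 = 1.47×10^8 (log Q = 8.167).
Applying E = E° − (RT ln10/nF)·log Q gives +0.31 − (0.0641/6)(8.167) = +0.22 V.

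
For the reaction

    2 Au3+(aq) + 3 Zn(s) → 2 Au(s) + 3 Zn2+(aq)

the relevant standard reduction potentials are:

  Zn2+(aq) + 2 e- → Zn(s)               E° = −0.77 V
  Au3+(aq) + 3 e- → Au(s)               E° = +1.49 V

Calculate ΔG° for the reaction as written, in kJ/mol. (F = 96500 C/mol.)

−1309 kJ/mol

In the reaction as written Au3+(aq) is reduced, so the Au³⁺/Au couple is the cathode and Zn²⁺/Zn is the anode.
E°cell = +1.49 − (−0.77) = +2.26 V; balancing electrons gives n = 6.
ΔG° = −nFE°cell = −(6)(96500)(+2.26) J/mol = −1309 kJ/mol.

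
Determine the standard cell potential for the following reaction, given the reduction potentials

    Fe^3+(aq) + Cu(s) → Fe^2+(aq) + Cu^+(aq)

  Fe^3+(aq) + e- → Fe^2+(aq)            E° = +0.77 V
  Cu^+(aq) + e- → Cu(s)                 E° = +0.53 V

In the reaction as written, Fe^3+(aq) is reduced (cathode) and Cu^+(aq) is produced by oxidation at the anode.
E°cell = E°(cathode) − E°(anode) = +0.77 − (+0.53) = +0.24 V.
The positive value indicates the reaction is spontaneous as written.

+0.24 V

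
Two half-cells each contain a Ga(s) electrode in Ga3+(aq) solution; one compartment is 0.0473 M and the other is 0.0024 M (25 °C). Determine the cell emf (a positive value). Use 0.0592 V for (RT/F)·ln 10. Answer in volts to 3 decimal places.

For a concentration cell E°cell = 0, since both electrodes use the same couple.
The compartment with the higher Ga3+(aq) concentration (0.0473 M) acts as the cathode; ions are reduced there and produced at the dilute (0.0024 M) anode.
With n = 3, Ecell = −(0.0592/3)·log([dilute]/[conc]) = −(0.0592/3)·log(0.0024/0.0473) = +0.026 V.

0.026 V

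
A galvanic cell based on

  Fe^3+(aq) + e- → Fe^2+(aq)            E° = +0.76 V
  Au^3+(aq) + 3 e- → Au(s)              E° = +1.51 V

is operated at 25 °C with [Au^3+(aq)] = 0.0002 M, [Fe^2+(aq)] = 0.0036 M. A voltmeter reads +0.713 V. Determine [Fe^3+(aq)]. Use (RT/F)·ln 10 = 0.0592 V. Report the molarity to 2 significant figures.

With Au³⁺/Au at the cathode and Fe³⁺/Fe²⁺ at the anode, E°cell = +1.51 − (+0.76) = +0.75 V (n = 3).
Rearranging E = E° − (0.0592/n)·log Q gives log Q = 3(+0.75 − (+0.713))/0.0592 = 1.875.
The balanced reaction is Au^3+(aq) + 3 Fe^2+(aq) → Au(s) + 3 Fe^3+(aq), so Q = [Fe^3+(aq)]^3 / ([Au^3+(aq)]·[Fe^2+(aq)]^3).
Isolating [Fe^3+(aq)] in Q = 10^{1.875} yields log [Fe^3+(aq)] = −3.052, i.e. 0.00089 M.

0.00089 M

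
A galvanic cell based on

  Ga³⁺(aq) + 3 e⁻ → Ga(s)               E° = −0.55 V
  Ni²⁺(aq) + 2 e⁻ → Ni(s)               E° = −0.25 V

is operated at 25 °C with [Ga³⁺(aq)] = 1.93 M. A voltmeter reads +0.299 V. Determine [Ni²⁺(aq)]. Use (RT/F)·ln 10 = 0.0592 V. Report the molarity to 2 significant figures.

1.4 M

Ni²⁺/Ni is the cathode (higher E°); E°cell = −0.25 − (−0.55) = +0.30 V with n = 6.
Since E = E° − (0.0592/n)·log Q, log Q = n(E° − E)/0.0592 = 0.101.
Balancing electrons gives 3 Ni²⁺(aq) + 2 Ga(s) → 3 Ni(s) + 2 Ga³⁺(aq); thus Q = [Ga³⁺(aq)]^2 / [Ni²⁺(aq)]^3.
Solving for the unknown gives log [Ni²⁺(aq)] = 0.157, so [Ni²⁺(aq)] ≈ 1.4 M.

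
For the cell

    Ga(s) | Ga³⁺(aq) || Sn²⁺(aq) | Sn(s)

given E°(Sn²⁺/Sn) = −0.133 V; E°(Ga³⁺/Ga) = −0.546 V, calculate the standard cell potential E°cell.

+0.413 V

By convention the left-hand electrode in cell notation is the anode (oxidation) and the right-hand electrode is the cathode (reduction).
E°cell = E°(right) − E°(left) = −0.133 − (−0.546) = +0.413 V.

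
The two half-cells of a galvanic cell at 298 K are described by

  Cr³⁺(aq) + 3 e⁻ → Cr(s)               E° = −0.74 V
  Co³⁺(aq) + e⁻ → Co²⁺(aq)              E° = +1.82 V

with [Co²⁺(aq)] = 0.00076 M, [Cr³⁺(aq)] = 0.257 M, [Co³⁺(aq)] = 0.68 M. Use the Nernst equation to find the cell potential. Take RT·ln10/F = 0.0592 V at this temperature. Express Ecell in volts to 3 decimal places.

Co³⁺/Co²⁺ is reduced (cathode, E° = +1.82 V) and Cr³⁺/Cr is oxidized (anode).
E°cell = E°cat − E°an = +1.82 − (−0.74) = +2.56 V; n = 3.
The balanced reaction is 3 Co³⁺(aq) + Cr(s) → 3 Co²⁺(aq) + Cr³⁺(aq), so Q = ([Co²⁺(aq)]^3·[Cr³⁺(aq)]) / [Co³⁺(aq)]^3 = 3.59×10^−10 and log Q = −9.445.
Applying E = E° − (RT ln10/nF)·log Q gives +2.56 − (0.0592/3)(−9.445) = +2.746 V.

+2.746 V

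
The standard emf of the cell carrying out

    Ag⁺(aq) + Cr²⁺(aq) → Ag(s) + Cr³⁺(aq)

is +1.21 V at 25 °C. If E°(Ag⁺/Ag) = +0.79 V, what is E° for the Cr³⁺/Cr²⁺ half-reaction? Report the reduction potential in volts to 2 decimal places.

In the reaction as written the Ag⁺/Ag couple is reduced (cathode) and Cr³⁺/Cr²⁺ is oxidized (anode), so E°cell = E°(Ag⁺/Ag) − E°(Cr³⁺/Cr²⁺).
E°(Cr³⁺/Cr²⁺) = E°(cathode) − E°cell = +0.79 − (+1.21) = −0.42 V.

−0.42 V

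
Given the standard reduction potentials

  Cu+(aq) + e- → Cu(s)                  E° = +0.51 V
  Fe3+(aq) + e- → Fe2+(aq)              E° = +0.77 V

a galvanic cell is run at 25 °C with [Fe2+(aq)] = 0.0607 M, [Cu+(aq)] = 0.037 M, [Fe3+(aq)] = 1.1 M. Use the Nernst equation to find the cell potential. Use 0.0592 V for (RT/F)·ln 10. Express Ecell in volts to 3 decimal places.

+0.419 V

Fe³⁺/Fe²⁺ is reduced (cathode, E° = +0.77 V) and Cu⁺/Cu is oxidized (anode).
E°cell = E°cat − E°an = +0.77 − (+0.51) = +0.26 V; n = 1.
For the overall reaction Fe3+(aq) + Cu(s) → Fe2+(aq) + Cu+(aq), Q = ([Fe2+(aq)]·[Cu+(aq)]) / [Fe3+(aq)] = 0.00204, giving log Q = −2.690.
Applying E = E° − (RT ln10/nF)·log Q gives +0.26 − (0.0592/1)(−2.690) = +0.419 V.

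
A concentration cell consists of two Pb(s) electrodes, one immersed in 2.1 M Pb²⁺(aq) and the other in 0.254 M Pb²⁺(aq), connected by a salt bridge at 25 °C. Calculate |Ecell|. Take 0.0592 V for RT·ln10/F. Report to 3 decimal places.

0.027 V

For a concentration cell E°cell = 0, since both electrodes use the same couple.
The compartment with the higher Pb²⁺(aq) concentration (2.1 M) acts as the cathode; ions are reduced there and produced at the dilute (0.254 M) anode.
With n = 2, Ecell = −(0.0592/2)·log([dilute]/[conc]) = −(0.0592/2)·log(0.254/2.1) = +0.027 V.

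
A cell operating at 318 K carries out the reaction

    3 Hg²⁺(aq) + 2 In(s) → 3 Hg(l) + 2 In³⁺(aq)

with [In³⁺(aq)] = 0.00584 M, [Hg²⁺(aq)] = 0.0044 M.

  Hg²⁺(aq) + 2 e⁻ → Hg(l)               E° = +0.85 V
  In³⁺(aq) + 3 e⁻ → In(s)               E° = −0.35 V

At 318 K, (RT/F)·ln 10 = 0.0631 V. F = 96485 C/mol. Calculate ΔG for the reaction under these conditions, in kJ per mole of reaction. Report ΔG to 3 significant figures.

With Hg²⁺/Hg reduced at the cathode, E°cell = +0.85 − (−0.35) = +1.20 V and n = 6.
Q = [In³⁺(aq)]^2 / [Hg²⁺(aq)]^3 = 400, so log Q = 2.602 and E = +1.20 − (0.0631/6)(2.602) = +1.1726 V.
Finally ΔG = −nFE = −(6)(96485 C/mol)(+1.1726 V) = −679 kJ/mol.

−679 kJ/mol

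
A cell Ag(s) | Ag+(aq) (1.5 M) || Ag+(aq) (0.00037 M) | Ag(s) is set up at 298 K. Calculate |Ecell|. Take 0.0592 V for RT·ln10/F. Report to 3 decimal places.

0.214 V

For a concentration cell E°cell = 0, since both electrodes use the same couple.
The compartment with the higher Ag+(aq) concentration (1.5 M) acts as the cathode; ions are reduced there and produced at the dilute (0.00037 M) anode.
With n = 1, Ecell = −(0.0592/1)·log([dilute]/[conc]) = −(0.0592/1)·log(0.00037/1.5) = +0.214 V.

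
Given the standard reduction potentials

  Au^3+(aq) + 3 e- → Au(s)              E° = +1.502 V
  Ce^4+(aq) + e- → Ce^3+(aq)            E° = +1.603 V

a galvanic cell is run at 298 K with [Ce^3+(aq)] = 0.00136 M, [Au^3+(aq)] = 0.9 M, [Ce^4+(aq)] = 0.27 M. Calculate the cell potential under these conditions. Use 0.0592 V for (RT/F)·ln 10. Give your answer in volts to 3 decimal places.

The Ce⁴⁺/Ce³⁺ couple has the more positive E°, so it is the cathode; Au³⁺/Au is the anode.
E°cell = +1.603 − (+1.502) = +0.101 V, with n = 3 electrons transferred.
For the overall reaction 3 Ce^4+(aq) + Au(s) → 3 Ce^3+(aq) + Au^3+(aq), Q = ([Ce^3+(aq)]^3·[Au^3+(aq)]) / [Ce^4+(aq)]^3 = 1.15×10^−7, giving log Q = −6.939.
E = E° − (0.0592/n)·log Q = +0.101 − (0.0592/3)(−6.939) = +0.238 V.

+0.238 V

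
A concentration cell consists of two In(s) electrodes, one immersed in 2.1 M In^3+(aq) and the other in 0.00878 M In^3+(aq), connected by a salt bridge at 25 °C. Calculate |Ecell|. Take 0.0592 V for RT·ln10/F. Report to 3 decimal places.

0.047 V

For a concentration cell E°cell = 0, since both electrodes use the same couple.
The compartment with the higher In^3+(aq) concentration (2.1 M) acts as the cathode; ions are reduced there and produced at the dilute (0.00878 M) anode.
With n = 3, Ecell = −(0.0592/3)·log([dilute]/[conc]) = −(0.0592/3)·log(0.00878/2.1) = +0.047 V.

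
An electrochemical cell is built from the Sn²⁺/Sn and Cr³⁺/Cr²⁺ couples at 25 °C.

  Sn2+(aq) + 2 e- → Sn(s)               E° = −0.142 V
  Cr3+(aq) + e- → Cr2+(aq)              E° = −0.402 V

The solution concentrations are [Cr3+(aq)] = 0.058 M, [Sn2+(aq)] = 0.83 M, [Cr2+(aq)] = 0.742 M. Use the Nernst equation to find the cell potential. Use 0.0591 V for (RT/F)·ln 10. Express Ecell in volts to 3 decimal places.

The Sn²⁺/Sn couple has the more positive E°, so it is the cathode; Cr³⁺/Cr²⁺ is the anode.
E°cell = −0.142 − (−0.402) = +0.260 V, with n = 2 electrons transferred.
Balancing gives Sn2+(aq) + 2 Cr2+(aq) → Sn(s) + 2 Cr3+(aq); hence Q = [Cr3+(aq)]^2 / ([Sn2+(aq)]·[Cr2+(aq)]^2) = 0.00736 (log Q = −2.133).
By the Nernst equation, E = +0.260 − (0.0591/2)·(−2.133) = +0.323 V.

+0.323 V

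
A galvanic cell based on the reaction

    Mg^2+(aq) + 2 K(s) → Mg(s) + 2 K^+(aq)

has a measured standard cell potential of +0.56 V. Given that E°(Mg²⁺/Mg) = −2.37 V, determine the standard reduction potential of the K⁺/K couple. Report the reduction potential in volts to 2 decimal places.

In the reaction as written the Mg²⁺/Mg couple is reduced (cathode) and K⁺/K is oxidized (anode), so E°cell = E°(Mg²⁺/Mg) − E°(K⁺/K).
E°(K⁺/K) = E°(cathode) − E°cell = −2.37 − (+0.56) = −2.93 V.

−2.93 V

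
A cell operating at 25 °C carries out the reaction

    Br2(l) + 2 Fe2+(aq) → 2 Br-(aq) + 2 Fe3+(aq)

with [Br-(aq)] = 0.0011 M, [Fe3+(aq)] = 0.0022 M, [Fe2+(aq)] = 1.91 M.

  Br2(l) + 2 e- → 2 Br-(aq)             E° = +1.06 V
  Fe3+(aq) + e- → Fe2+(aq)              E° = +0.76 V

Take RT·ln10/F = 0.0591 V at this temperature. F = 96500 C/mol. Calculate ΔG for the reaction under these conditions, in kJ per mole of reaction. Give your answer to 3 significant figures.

With Br₂/Br⁻ reduced at the cathode, E°cell = +1.06 − (+0.76) = +0.30 V and n = 2.
Q = ([Br-(aq)]^2·[Fe3+(aq)]^2) / [Fe2+(aq)]^2 = 1.61×10^−12, so log Q = −11.794 and E = +0.30 − (0.0591/2)(−11.794) = +0.6485 V.
Then ΔG = −nFE = −2 × 96500 × +0.6485 J/mol = −125 kJ/mol.

−125 kJ/mol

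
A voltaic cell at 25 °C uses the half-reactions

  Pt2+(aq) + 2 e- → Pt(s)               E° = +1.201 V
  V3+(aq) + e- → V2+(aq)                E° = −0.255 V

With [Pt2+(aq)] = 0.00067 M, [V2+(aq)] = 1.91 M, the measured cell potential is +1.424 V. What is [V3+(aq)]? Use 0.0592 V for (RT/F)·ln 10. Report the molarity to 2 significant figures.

With Pt²⁺/Pt at the cathode and V³⁺/V²⁺ at the anode, E°cell = +1.201 − (−0.255) = +1.456 V (n = 2).
From the Nernst equation, log Q = n(E° − E)/0.0592 = 2·(+1.456 − (+1.424))/0.0592 = 1.081.
For Pt2+(aq) + 2 V2+(aq) → Pt(s) + 2 V3+(aq), the reaction quotient is Q = [V3+(aq)]^2 / ([Pt2+(aq)]·[V2+(aq)]^2).
Solving for the unknown gives log [V3+(aq)] = −0.765, so [V3+(aq)] ≈ 0.17 M.

0.17 M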